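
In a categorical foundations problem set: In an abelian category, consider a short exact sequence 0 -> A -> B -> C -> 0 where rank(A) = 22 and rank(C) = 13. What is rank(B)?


For a short exact sequence 0 -> A -> B -> C -> 0,
rank is additive: rank(B) = rank(A) + rank(C).
rank(B) = 22 + 13 = 35

35


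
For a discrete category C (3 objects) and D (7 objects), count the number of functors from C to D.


A functor from a discrete category C to D is determined by
where each object maps. Each of the 3 objects of C can map
to any of the 7 objects of D independently.
Number of functors = 7^3 = 343

343


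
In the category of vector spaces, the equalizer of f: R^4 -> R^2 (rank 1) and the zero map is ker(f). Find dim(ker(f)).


The equalizer of f and the zero map is ker(f).
By the rank-nullity theorem: dim(ker(f)) = dim(domain) - rank(f).
dim(ker(f)) = 4 - 1 = 3

3


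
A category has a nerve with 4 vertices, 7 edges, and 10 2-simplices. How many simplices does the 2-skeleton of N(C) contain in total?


The 2-skeleton of the nerve N(C) consists of simplices in dimensions 0, 1, 2:
  |N(C)_0| = 4 (objects)
  |N(C)_1| = 7 (morphisms)
  |N(C)_2| = 10 (composable pairs)
Total = 4 + 7 + 10 = 21

21


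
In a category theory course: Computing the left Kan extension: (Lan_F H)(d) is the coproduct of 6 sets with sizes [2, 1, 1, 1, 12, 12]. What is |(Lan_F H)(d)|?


Pointwise, the left Kan extension (Lan_F H)(d) is the colimit, indexed
by the comma category (F downarrow d), of H composed with the
projection (F downarrow d) -> C. Here that colimit is given
as a coproduct (disjoint union) of sets, so its cardinality is the
sum of the sizes of the summands.
Coproduct of sets with sizes: 2 + 1 + 1 + 1 + 12 + 12
= 29

29


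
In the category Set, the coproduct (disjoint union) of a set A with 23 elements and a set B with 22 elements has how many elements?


In Set, the coproduct A + B is the disjoint union.
|A + B| = |A| + |B| = 23 + 22 = 45

45


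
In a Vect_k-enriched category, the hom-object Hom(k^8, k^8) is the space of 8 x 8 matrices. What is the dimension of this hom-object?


In Vect-enriched categories, Hom(k^n, k^m) is the space of m x n matrices.
dim(Hom(k^8, k^8)) = 8 * 8 = 64

64


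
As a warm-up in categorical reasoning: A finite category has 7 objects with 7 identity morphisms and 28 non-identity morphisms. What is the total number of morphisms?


Each object has an identity morphism, giving 7 identities.
Adding the 28 non-identity morphisms:
Total = 7 + 28 = 35

35


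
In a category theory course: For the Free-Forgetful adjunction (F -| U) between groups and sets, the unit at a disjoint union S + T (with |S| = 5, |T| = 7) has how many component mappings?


The unit eta_X: X -> U(F(X)) of the Free-Forgetful adjunction
maps each element of X to a generator of F(X). For X = S + T (disjoint
union in Set), |S + T| = |S| + |T|.
Total mappings = 5 + 7 = 12.

12


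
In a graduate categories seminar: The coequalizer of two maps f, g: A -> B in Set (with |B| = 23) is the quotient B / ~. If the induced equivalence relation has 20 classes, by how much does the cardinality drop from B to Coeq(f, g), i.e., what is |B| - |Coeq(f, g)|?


The coequalizer Coeq(f, g) = B / ~ has one element per equivalence class.
|B| = 23, |Coeq(f, g)| = 20.
|B| - |Coeq(f, g)| = 23 - 20 = 3.

3


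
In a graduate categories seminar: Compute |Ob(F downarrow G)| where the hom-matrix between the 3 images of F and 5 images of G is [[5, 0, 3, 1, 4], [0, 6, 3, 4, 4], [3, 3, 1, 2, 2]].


Objects of (F downarrow G) are triples (a, b, h: F(a)->G(b)).
The count equals the sum of all entries in the hom-matrix.
sum(row 0) = 13
sum(row 1) = 17
sum(row 2) = 11
Grand total = 41

41


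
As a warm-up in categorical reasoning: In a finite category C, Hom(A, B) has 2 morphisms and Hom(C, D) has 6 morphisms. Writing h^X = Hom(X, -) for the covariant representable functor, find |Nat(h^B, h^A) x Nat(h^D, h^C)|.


By the Yoneda lemma, Nat(h^B, h^A) is isomorphic to Hom(A, B),
so |Nat(h^B, h^A)| = |Hom(A, B)| and |Nat(h^D, h^C)| = |Hom(C, D)|.
|Hom(A, B)| = 2, |Hom(C, D)| = 6.
|Nat(h^B, h^A) x Nat(h^D, h^C)| = 2 * 6 = 12

12


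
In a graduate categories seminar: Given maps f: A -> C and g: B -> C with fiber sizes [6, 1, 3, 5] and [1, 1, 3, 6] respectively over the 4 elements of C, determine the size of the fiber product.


The pullback A x_C B consists of pairs (a, b) with f(a) = g(b).
For each element c in C, the fiber product has |f^-1(c)| * |g^-1(c)| elements.
Summing over C: 6 * 1 + 1 * 1 + 3 * 3 + 5 * 6
= 6 + 1 + 9 + 30 = 46

46


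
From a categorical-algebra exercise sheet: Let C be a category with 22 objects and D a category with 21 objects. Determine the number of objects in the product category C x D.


The product category C x D has objects that are pairs (c, d).
Number of pairs = |Ob(C)| * |Ob(D)| = 22 * 21 = 462

462


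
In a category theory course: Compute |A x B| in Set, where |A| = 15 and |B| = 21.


In Set, the product A x B is the Cartesian product.
By the universal property, |A x B| = |A| * |B|.
|A x B| = 15 * 21 = 315

315


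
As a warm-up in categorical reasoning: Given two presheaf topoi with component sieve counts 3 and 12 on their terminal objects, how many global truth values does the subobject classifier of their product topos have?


In a product of presheaf topoi E_1 x E_2, the subobject classifier
is Omega = Omega_1 x Omega_2 (componentwise), so
|Omega(top)| = |Omega_1(top_1)| * |Omega_2(top_2)|.
= 3 * 12 = 36.

36


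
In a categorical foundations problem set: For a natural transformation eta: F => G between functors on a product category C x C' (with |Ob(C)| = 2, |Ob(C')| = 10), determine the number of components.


A natural transformation eta: F => G assigns one component morphism per
object of the domain category.
The domain is the product category C x C', so
|Ob(C x C')| = |Ob(C)| * |Ob(C')| = 2 * 10 = 20.
Therefore eta has 20 component morphisms.

20


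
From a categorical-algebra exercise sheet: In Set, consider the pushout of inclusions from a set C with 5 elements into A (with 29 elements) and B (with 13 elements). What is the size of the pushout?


The pushout A +_C B identifies the images of C in A and B.
|A +_C B| = |A| + |B| - |C| (for injections).
= 29 + 13 - 5 = 37

37


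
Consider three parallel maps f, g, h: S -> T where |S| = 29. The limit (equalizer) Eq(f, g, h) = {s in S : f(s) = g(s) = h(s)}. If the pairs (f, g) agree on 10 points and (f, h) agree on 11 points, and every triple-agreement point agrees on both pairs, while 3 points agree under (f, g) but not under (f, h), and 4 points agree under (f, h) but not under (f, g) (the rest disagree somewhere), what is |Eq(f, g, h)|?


Eq(f, g, h) is the triple-agreement set: points in S where all three
maps take the same value. Using inclusion-exclusion on the pairwise data:
Pair (f, g) agrees on 10 points; pair (f, h) on 11 points.
Points agreeing under (f, g) but not (f, h) = 3; under (f, h) but not (f, g) = 4.
Triple-agreement = agreement-in-(f, g) minus points that agree under (f, g) but not (f, h):
|Eq(f, g, h)| = 10 - 3 = 7
(cross-check via (f, h): 11 - 4 = 7.)

7


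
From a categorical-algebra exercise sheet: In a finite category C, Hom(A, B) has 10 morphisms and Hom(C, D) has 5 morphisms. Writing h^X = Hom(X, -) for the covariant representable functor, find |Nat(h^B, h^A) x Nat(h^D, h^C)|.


By the Yoneda lemma, Nat(h^B, h^A) is isomorphic to Hom(A, B),
so |Nat(h^B, h^A)| = |Hom(A, B)| and |Nat(h^D, h^C)| = |Hom(C, D)|.
|Hom(A, B)| = 10, |Hom(C, D)| = 5.
|Nat(h^B, h^A) x Nat(h^D, h^C)| = 10 * 5 = 50

50


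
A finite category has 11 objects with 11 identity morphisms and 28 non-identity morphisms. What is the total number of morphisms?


Each object has an identity morphism, giving 11 identities.
Adding the 28 non-identity morphisms:
Total = 11 + 28 = 39

39


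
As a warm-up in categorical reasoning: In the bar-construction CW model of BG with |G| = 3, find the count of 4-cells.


In the bar-construction CW model of BG, the n-cells are indexed by
n-tuples [g_1|...|g_n] of non-identity elements of G (degenerate
simplices with some g_i = e do not contribute cells), so there are
(|G| - 1)^n n-cells.
For dim = 4 with |G| = 3:
cells = (3 - 1)^4 = 2^4 = 16

16


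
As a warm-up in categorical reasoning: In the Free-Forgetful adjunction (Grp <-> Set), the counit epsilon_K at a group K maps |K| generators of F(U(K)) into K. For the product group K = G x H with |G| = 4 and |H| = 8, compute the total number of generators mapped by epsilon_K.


The counit epsilon_K: F(U(K)) -> K of the Free-Forgetful adjunction
maps |K| generators of F(U(K)) into K. For K = G x H (the product group),
|G x H| = |G| * |H|.
Total generators mapped = 4 * 8 = 32.

32


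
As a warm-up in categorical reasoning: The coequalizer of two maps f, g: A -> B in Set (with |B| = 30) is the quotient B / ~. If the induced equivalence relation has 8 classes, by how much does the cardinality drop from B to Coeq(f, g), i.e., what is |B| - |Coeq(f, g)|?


The coequalizer Coeq(f, g) = B / ~ has one element per equivalence class.
|B| = 30, |Coeq(f, g)| = 8.
|B| - |Coeq(f, g)| = 30 - 8 = 22.

22


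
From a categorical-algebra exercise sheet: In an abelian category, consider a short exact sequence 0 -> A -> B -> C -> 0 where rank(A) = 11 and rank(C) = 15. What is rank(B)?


For a short exact sequence 0 -> A -> B -> C -> 0,
rank is additive: rank(B) = rank(A) + rank(C).
rank(B) = 11 + 15 = 26

26


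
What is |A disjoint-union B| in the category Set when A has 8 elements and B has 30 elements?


In Set, the coproduct A + B is the disjoint union.
|A + B| = |A| + |B| = 8 + 30 = 38

38


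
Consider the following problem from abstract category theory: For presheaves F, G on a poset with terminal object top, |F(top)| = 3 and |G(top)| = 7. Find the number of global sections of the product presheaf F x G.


Global sections of a presheaf on a poset with terminal top satisfy
Gamma(H) ~ H(top). Presheaves admit pointwise products, so
(F x G)(top) = F(top) x G(top) (Cartesian product).
|Gamma(F x G)| = |F(top)| * |G(top)| = 3 * 7 = 21.

21


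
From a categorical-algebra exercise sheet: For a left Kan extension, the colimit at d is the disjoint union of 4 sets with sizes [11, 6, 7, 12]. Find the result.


Pointwise, the left Kan extension (Lan_F H)(d) is the colimit, indexed
by the comma category (F downarrow d), of H composed with the
projection (F downarrow d) -> C. Here that colimit is given
as a coproduct (disjoint union) of sets, so its cardinality is the
sum of the sizes of the summands.
Coproduct of sets with sizes: 11 + 6 + 7 + 12
= 36

36


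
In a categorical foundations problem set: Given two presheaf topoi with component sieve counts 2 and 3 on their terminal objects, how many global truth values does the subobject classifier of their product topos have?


In a product of presheaf topoi E_1 x E_2, the subobject classifier
is Omega = Omega_1 x Omega_2 (componentwise), so
|Omega(top)| = |Omega_1(top_1)| * |Omega_2(top_2)|.
= 2 * 3 = 6.

6


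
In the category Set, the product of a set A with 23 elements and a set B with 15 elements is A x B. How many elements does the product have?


In Set, the product A x B is the Cartesian product.
By the universal property, |A x B| = |A| * |B|.
|A x B| = 23 * 15 = 345

345


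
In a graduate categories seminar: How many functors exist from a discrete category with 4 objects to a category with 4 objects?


A functor from a discrete category C to D is determined by
where each object maps. Each of the 4 objects of C can map
to any of the 4 objects of D independently.
Number of functors = 4^4 = 256

256


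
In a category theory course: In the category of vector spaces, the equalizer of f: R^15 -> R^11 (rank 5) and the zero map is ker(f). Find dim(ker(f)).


The equalizer of f and the zero map is ker(f).
By the rank-nullity theorem: dim(ker(f)) = dim(domain) - rank(f).
dim(ker(f)) = 15 - 5 = 10

10


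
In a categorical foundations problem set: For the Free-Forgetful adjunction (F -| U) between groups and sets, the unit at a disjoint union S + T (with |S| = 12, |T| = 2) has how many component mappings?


The unit eta_X: X -> U(F(X)) of the Free-Forgetful adjunction
maps each element of X to a generator of F(X). For X = S + T (disjoint
union in Set), |S + T| = |S| + |T|.
Total mappings = 12 + 2 = 14.

14


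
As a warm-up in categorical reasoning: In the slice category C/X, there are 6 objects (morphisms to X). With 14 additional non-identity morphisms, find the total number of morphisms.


In the slice category C/X, objects are morphisms to X.
Identity morphisms: 6 (one per object of C/X).
Non-identity morphisms: 14.
Total = 6 + 14 = 20

20


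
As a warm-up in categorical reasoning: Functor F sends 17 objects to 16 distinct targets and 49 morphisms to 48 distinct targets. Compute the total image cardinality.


The image of F consists of distinct objects and distinct morphisms.
|Im(F)| on objects = 16
|Im(F)| on morphisms = 48
Total image cardinality = 16 + 48 = 64

64


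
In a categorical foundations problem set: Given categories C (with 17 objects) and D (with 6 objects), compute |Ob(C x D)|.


The product category C x D has objects that are pairs (c, d).
Number of pairs = |Ob(C)| * |Ob(D)| = 17 * 6 = 102

102


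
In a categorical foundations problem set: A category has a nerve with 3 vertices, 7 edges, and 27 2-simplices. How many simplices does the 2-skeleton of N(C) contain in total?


The 2-skeleton of the nerve N(C) consists of simplices in dimensions 0, 1, 2:
  |N(C)_0| = 3 (objects)
  |N(C)_1| = 7 (morphisms)
  |N(C)_2| = 27 (composable pairs)
Total = 3 + 7 + 27 = 37

37


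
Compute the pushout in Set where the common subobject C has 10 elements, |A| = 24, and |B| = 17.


The pushout A +_C B identifies the images of C in A and B.
|A +_C B| = |A| + |B| - |C| (for injections).
= 24 + 17 - 10 = 31

31


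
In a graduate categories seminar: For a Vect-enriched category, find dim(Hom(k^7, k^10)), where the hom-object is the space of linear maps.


In Vect-enriched categories, Hom(k^n, k^m) is the space of m x n matrices.
dim(Hom(k^7, k^10)) = 10 * 7 = 70

70


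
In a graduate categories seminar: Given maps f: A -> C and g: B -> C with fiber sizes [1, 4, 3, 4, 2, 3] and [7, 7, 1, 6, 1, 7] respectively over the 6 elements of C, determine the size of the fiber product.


The pullback A x_C B consists of pairs (a, b) with f(a) = g(b).
For each element c in C, the fiber product has |f^-1(c)| * |g^-1(c)| elements.
Summing over C: 1 * 7 + 4 * 7 + 3 * 1 + 4 * 6 + 2 * 1 + 3 * 7
= 7 + 28 + 3 + 24 + 2 + 21 = 85

85


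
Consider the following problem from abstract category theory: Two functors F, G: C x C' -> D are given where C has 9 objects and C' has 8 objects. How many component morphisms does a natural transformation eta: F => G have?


A natural transformation eta: F => G assigns one component morphism per
object of the domain category.
The domain is the product category C x C', so
|Ob(C x C')| = |Ob(C)| * |Ob(C')| = 9 * 8 = 72.
Therefore eta has 72 component morphisms.

72


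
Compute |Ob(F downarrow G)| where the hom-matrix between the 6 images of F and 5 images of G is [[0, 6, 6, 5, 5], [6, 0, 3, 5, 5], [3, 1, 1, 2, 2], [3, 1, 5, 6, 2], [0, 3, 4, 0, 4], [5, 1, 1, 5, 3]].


Objects of (F downarrow G) are triples (a, b, h: F(a)->G(b)).
The count equals the sum of all entries in the hom-matrix.
sum(row 0) = 22
sum(row 1) = 19
sum(row 2) = 9
sum(row 3) = 17
sum(row 4) = 11
sum(row 5) = 15
Grand total = 93

93


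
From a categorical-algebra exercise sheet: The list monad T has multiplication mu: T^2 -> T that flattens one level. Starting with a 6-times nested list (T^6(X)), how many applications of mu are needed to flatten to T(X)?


Each application of mu: T^2 -> T removes one layer of nesting.
Starting at depth 6 (i.e., T^6(X)), we need to reach T(X).
Number of mu applications = 6 - 1 = 5

5


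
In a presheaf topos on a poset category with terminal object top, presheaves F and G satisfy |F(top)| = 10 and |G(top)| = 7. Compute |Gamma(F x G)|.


Global sections of a presheaf on a poset with terminal top satisfy
Gamma(H) ~ H(top). Presheaves admit pointwise products, so
(F x G)(top) = F(top) x G(top) (Cartesian product).
|Gamma(F x G)| = |F(top)| * |G(top)| = 10 * 7 = 70.

70


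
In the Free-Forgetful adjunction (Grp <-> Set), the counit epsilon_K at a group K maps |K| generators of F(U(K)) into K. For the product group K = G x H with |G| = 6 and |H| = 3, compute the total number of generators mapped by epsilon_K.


The counit epsilon_K: F(U(K)) -> K of the Free-Forgetful adjunction
maps |K| generators of F(U(K)) into K. For K = G x H (the product group),
|G x H| = |G| * |H|.
Total generators mapped = 6 * 3 = 18.

18


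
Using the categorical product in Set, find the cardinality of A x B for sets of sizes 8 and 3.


In Set, the product A x B is the Cartesian product.
By the universal property, |A x B| = |A| * |B|.
|A x B| = 8 * 3 = 24

24


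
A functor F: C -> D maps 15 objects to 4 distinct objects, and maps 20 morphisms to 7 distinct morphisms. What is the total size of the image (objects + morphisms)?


The image of F consists of distinct objects and distinct morphisms.
|Im(F)| on objects = 4
|Im(F)| on morphisms = 7
Total image cardinality = 4 + 7 = 11

11


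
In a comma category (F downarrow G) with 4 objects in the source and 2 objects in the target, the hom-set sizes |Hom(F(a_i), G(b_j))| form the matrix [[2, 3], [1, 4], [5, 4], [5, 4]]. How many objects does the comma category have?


Objects of (F downarrow G) are triples (a, b, h: F(a)->G(b)).
The count equals the sum of all entries in the hom-matrix.
sum(row 0) = 5
sum(row 1) = 5
sum(row 2) = 9
sum(row 3) = 9
Grand total = 28

28


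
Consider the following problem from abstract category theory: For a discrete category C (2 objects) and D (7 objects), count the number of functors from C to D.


A functor from a discrete category C to D is determined by
where each object maps. Each of the 2 objects of C can map
to any of the 7 objects of D independently.
Number of functors = 7^2 = 49

49


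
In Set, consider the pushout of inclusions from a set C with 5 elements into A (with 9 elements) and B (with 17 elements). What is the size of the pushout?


The pushout A +_C B identifies the images of C in A and B.
|A +_C B| = |A| + |B| - |C| (for injections).
= 9 + 17 - 5 = 21

21


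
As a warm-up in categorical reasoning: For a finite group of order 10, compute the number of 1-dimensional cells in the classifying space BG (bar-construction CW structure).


In the bar-construction CW model of BG, the n-cells are indexed by
n-tuples [g_1|...|g_n] of non-identity elements of G (degenerate
simplices with some g_i = e do not contribute cells), so there are
(|G| - 1)^n n-cells.
For dim = 1 with |G| = 10:
cells = (10 - 1)^1 = 9^1 = 9

9


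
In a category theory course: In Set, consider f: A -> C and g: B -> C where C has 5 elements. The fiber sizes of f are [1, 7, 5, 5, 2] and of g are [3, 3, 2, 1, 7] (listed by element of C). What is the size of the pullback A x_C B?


The pullback A x_C B consists of pairs (a, b) with f(a) = g(b).
For each element c in C, the fiber product has |f^-1(c)| * |g^-1(c)| elements.
Summing over C: 1 * 3 + 7 * 3 + 5 * 2 + 5 * 1 + 2 * 7
= 3 + 21 + 10 + 5 + 14 = 53

53


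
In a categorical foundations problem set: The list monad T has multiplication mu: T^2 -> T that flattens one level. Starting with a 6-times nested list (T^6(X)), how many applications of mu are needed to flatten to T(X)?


Each application of mu: T^2 -> T removes one layer of nesting.
Starting at depth 6 (i.e., T^6(X)), we need to reach T(X).
Number of mu applications = 6 - 1 = 5

5


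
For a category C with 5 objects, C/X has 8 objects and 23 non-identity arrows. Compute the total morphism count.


In the slice category C/X, objects are morphisms to X.
Identity morphisms: 8 (one per object of C/X).
Non-identity morphisms: 23.
Total = 8 + 23 = 31

31


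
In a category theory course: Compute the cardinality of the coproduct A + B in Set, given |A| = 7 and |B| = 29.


In Set, the coproduct A + B is the disjoint union.
|A + B| = |A| + |B| = 7 + 29 = 36

36


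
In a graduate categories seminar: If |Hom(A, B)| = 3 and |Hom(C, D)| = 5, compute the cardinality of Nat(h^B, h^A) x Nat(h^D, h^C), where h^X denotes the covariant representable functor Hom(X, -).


By the Yoneda lemma, Nat(h^B, h^A) is isomorphic to Hom(A, B),
so |Nat(h^B, h^A)| = |Hom(A, B)| and |Nat(h^D, h^C)| = |Hom(C, D)|.
|Hom(A, B)| = 3, |Hom(C, D)| = 5.
|Nat(h^B, h^A) x Nat(h^D, h^C)| = 3 * 5 = 15

15


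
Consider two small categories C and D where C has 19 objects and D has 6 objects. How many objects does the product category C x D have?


The product category C x D has objects that are pairs (c, d).
Number of pairs = |Ob(C)| * |Ob(D)| = 19 * 6 = 114

114


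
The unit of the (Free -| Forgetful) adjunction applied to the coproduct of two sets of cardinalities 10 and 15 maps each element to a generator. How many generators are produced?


The unit eta_X: X -> U(F(X)) of the Free-Forgetful adjunction
maps each element of X to a generator of F(X). For X = S + T (disjoint
union in Set), |S + T| = |S| + |T|.
Total mappings = 10 + 15 = 25.

25


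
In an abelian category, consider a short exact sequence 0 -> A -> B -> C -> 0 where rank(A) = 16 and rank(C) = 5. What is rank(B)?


For a short exact sequence 0 -> A -> B -> C -> 0,
rank is additive: rank(B) = rank(A) + rank(C).
rank(B) = 16 + 5 = 21

21


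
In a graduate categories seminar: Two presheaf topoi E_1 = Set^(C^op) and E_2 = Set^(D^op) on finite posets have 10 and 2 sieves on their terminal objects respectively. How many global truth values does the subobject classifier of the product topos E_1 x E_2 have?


In a product of presheaf topoi E_1 x E_2, the subobject classifier
is Omega = Omega_1 x Omega_2 (componentwise), so
|Omega(top)| = |Omega_1(top_1)| * |Omega_2(top_2)|.
= 10 * 2 = 20.

20


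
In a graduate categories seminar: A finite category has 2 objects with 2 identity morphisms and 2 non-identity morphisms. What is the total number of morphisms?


Each object has an identity morphism, giving 2 identities.
Adding the 2 non-identity morphisms:
Total = 2 + 2 = 4

4


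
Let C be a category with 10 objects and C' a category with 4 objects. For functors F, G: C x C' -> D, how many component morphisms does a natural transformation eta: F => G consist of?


A natural transformation eta: F => G assigns one component morphism per
object of the domain category.
The domain is the product category C x C', so
|Ob(C x C')| = |Ob(C)| * |Ob(C')| = 10 * 4 = 40.
Therefore eta has 40 component morphisms.

40


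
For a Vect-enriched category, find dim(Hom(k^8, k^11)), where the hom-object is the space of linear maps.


In Vect-enriched categories, Hom(k^n, k^m) is the space of m x n matrices.
dim(Hom(k^8, k^11)) = 11 * 8 = 88

88


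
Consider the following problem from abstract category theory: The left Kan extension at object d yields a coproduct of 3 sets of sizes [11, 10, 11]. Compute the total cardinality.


Pointwise, the left Kan extension (Lan_F H)(d) is the colimit, indexed
by the comma category (F downarrow d), of H composed with the
projection (F downarrow d) -> C. Here that colimit is given
as a coproduct (disjoint union) of sets, so its cardinality is the
sum of the sizes of the summands.
Coproduct of sets with sizes: 11 + 10 + 11
= 32

32


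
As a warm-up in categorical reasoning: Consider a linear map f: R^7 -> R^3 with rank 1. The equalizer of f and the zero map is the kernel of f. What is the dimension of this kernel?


The equalizer of f and the zero map is ker(f).
By the rank-nullity theorem: dim(ker(f)) = dim(domain) - rank(f).
dim(ker(f)) = 7 - 1 = 6

6


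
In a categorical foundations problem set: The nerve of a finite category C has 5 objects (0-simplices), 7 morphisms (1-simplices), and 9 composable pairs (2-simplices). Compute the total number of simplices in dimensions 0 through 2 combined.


The 2-skeleton of the nerve N(C) consists of simplices in dimensions 0, 1, 2:
  |N(C)_0| = 5 (objects)
  |N(C)_1| = 7 (morphisms)
  |N(C)_2| = 9 (composable pairs)
Total = 5 + 7 + 9 = 21

21


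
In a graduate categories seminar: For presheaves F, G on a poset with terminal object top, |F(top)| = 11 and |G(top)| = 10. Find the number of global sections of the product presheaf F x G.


Global sections of a presheaf on a poset with terminal top satisfy
Gamma(H) ~ H(top). Presheaves admit pointwise products, so
(F x G)(top) = F(top) x G(top) (Cartesian product).
|Gamma(F x G)| = |F(top)| * |G(top)| = 11 * 10 = 110.

110


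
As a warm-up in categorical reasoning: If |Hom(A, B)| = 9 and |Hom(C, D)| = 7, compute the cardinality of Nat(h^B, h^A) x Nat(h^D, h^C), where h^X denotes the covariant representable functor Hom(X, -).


By the Yoneda lemma, Nat(h^B, h^A) is isomorphic to Hom(A, B),
so |Nat(h^B, h^A)| = |Hom(A, B)| and |Nat(h^D, h^C)| = |Hom(C, D)|.
|Hom(A, B)| = 9, |Hom(C, D)| = 7.
|Nat(h^B, h^A) x Nat(h^D, h^C)| = 9 * 7 = 63

63


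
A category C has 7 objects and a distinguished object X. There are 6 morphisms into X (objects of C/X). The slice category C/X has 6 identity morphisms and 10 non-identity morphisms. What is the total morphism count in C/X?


In the slice category C/X, objects are morphisms to X.
Identity morphisms: 6 (one per object of C/X).
Non-identity morphisms: 10.
Total = 6 + 10 = 16

16


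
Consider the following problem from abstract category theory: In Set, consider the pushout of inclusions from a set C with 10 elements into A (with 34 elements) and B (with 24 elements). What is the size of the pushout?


The pushout A +_C B identifies the images of C in A and B.
|A +_C B| = |A| + |B| - |C| (for injections).
= 34 + 24 - 10 = 48

48


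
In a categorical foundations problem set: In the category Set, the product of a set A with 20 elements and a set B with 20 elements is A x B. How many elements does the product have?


In Set, the product A x B is the Cartesian product.
By the universal property, |A x B| = |A| * |B|.
|A x B| = 20 * 20 = 400

400


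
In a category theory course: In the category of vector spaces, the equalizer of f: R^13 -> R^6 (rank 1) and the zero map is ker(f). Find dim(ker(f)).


The equalizer of f and the zero map is ker(f).
By the rank-nullity theorem: dim(ker(f)) = dim(domain) - rank(f).
dim(ker(f)) = 13 - 1 = 12

12


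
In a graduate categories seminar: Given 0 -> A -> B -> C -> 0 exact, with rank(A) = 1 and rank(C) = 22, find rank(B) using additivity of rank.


For a short exact sequence 0 -> A -> B -> C -> 0,
rank is additive: rank(B) = rank(A) + rank(C).
rank(B) = 1 + 22 = 23

23


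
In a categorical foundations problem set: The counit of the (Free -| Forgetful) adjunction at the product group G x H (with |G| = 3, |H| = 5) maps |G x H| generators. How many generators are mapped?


The counit epsilon_K: F(U(K)) -> K of the Free-Forgetful adjunction
maps |K| generators of F(U(K)) into K. For K = G x H (the product group),
|G x H| = |G| * |H|.
Total generators mapped = 3 * 5 = 15.

15


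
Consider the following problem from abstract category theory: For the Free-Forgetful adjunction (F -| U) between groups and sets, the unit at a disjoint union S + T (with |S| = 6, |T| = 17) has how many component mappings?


The unit eta_X: X -> U(F(X)) of the Free-Forgetful adjunction
maps each element of X to a generator of F(X). For X = S + T (disjoint
union in Set), |S + T| = |S| + |T|.
Total mappings = 6 + 17 = 23.

23


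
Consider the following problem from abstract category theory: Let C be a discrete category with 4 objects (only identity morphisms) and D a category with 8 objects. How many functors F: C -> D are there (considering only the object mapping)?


A functor from a discrete category C to D is determined by
where each object maps. Each of the 4 objects of C can map
to any of the 8 objects of D independently.
Number of functors = 8^4 = 4096

4096


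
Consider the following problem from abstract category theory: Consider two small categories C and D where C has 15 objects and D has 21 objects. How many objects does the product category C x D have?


The product category C x D has objects that are pairs (c, d).
Number of pairs = |Ob(C)| * |Ob(D)| = 15 * 21 = 315

315


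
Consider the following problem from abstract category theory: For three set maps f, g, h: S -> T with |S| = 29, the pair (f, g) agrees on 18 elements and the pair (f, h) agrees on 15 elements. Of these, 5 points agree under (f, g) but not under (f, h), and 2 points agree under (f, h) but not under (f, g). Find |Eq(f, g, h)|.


Eq(f, g, h) is the triple-agreement set: points in S where all three
maps take the same value. Using inclusion-exclusion on the pairwise data:
Pair (f, g) agrees on 18 points; pair (f, h) on 15 points.
Points agreeing under (f, g) but not (f, h) = 5; under (f, h) but not (f, g) = 2.
Triple-agreement = agreement-in-(f, g) minus points that agree under (f, g) but not (f, h):
|Eq(f, g, h)| = 18 - 5 = 13
(cross-check via (f, h): 15 - 2 = 13.)

13


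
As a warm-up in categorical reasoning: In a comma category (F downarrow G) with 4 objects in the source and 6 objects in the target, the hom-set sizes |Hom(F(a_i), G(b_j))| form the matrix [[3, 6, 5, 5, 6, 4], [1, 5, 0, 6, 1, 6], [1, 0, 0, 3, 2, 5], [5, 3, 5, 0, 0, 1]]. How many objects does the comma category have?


Objects of (F downarrow G) are triples (a, b, h: F(a)->G(b)).
The count equals the sum of all entries in the hom-matrix.
sum(row 0) = 29
sum(row 1) = 19
sum(row 2) = 11
sum(row 3) = 14
Grand total = 73

73


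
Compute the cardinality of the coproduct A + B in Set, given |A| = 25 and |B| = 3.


In Set, the coproduct A + B is the disjoint union.
|A + B| = |A| + |B| = 25 + 3 = 28

28


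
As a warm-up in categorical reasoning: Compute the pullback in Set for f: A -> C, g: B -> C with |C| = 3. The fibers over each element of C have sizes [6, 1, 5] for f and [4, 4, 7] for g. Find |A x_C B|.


The pullback A x_C B consists of pairs (a, b) with f(a) = g(b).
For each element c in C, the fiber product has |f^-1(c)| * |g^-1(c)| elements.
Summing over C: 6 * 4 + 1 * 4 + 5 * 7
= 24 + 4 + 35 = 63

63


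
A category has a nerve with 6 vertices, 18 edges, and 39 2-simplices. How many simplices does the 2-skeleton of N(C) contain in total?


The 2-skeleton of the nerve N(C) consists of simplices in dimensions 0, 1, 2:
  |N(C)_0| = 6 (objects)
  |N(C)_1| = 18 (morphisms)
  |N(C)_2| = 39 (composable pairs)
Total = 6 + 18 + 39 = 63

63


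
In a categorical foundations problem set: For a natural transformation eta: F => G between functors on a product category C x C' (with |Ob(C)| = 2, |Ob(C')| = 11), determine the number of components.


A natural transformation eta: F => G assigns one component morphism per
object of the domain category.
The domain is the product category C x C', so
|Ob(C x C')| = |Ob(C)| * |Ob(C')| = 2 * 11 = 22.
Therefore eta has 22 component morphisms.

22


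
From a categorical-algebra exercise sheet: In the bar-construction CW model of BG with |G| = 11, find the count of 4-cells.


In the bar-construction CW model of BG, the n-cells are indexed by
n-tuples [g_1|...|g_n] of non-identity elements of G (degenerate
simplices with some g_i = e do not contribute cells), so there are
(|G| - 1)^n n-cells.
For dim = 4 with |G| = 11:
cells = (11 - 1)^4 = 10^4 = 10000

10000


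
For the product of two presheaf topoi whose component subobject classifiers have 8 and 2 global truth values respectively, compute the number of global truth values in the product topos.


In a product of presheaf topoi E_1 x E_2, the subobject classifier
is Omega = Omega_1 x Omega_2 (componentwise), so
|Omega(top)| = |Omega_1(top_1)| * |Omega_2(top_2)|.
= 8 * 2 = 16.

16


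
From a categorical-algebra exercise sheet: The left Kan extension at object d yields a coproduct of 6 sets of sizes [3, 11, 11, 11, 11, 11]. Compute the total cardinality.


Pointwise, the left Kan extension (Lan_F H)(d) is the colimit, indexed
by the comma category (F downarrow d), of H composed with the
projection (F downarrow d) -> C. Here that colimit is given
as a coproduct (disjoint union) of sets, so its cardinality is the
sum of the sizes of the summands.
Coproduct of sets with sizes: 3 + 11 + 11 + 11 + 11 + 11
= 58

58


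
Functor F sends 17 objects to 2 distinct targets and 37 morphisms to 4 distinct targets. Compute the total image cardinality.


The image of F consists of distinct objects and distinct morphisms.
|Im(F)| on objects = 2
|Im(F)| on morphisms = 4
Total image cardinality = 2 + 4 = 6

6


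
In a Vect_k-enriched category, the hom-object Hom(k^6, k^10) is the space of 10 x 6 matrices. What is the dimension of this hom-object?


In Vect-enriched categories, Hom(k^n, k^m) is the space of m x n matrices.
dim(Hom(k^6, k^10)) = 10 * 6 = 60

60


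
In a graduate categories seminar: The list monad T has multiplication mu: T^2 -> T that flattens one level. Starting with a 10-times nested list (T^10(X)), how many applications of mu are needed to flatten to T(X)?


Each application of mu: T^2 -> T removes one layer of nesting.
Starting at depth 10 (i.e., T^10(X)), we need to reach T(X).
Number of mu applications = 10 - 1 = 9

9


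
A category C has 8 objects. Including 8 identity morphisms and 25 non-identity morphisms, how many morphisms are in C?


Each object has an identity morphism, giving 8 identities.
Adding the 25 non-identity morphisms:
Total = 8 + 25 = 33

33


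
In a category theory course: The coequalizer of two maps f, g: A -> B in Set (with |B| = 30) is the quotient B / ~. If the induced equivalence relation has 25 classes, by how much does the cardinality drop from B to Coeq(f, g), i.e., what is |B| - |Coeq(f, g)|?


The coequalizer Coeq(f, g) = B / ~ has one element per equivalence class.
|B| = 30, |Coeq(f, g)| = 25.
|B| - |Coeq(f, g)| = 30 - 25 = 5.

5


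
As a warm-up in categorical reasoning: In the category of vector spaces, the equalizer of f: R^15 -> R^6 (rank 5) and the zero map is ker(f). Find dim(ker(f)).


The equalizer of f and the zero map is ker(f).
By the rank-nullity theorem: dim(ker(f)) = dim(domain) - rank(f).
dim(ker(f)) = 15 - 5 = 10

10


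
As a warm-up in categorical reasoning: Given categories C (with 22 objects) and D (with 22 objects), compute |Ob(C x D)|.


The product category C x D has objects that are pairs (c, d).
Number of pairs = |Ob(C)| * |Ob(D)| = 22 * 22 = 484

484


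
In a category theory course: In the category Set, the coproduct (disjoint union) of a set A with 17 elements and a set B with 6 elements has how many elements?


In Set, the coproduct A + B is the disjoint union.
|A + B| = |A| + |B| = 17 + 6 = 23

23


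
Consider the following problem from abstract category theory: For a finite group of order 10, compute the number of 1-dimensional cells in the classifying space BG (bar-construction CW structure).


In the bar-construction CW model of BG, the n-cells are indexed by
n-tuples [g_1|...|g_n] of non-identity elements of G (degenerate
simplices with some g_i = e do not contribute cells), so there are
(|G| - 1)^n n-cells.
For dim = 1 with |G| = 10:
cells = (10 - 1)^1 = 9^1 = 9

9


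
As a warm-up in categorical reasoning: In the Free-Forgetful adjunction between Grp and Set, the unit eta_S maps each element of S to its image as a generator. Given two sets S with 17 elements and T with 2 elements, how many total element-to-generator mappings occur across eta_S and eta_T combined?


The unit eta_X: X -> U(F(X)) of the Free-Forgetful adjunction
maps each element of X to a generator of F(X). For X = S + T (disjoint
union in Set), |S + T| = |S| + |T|.
Total mappings = 17 + 2 = 19.

19


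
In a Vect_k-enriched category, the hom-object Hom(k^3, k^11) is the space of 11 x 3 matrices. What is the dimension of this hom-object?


In Vect-enriched categories, Hom(k^n, k^m) is the space of m x n matrices.
dim(Hom(k^3, k^11)) = 11 * 3 = 33

33


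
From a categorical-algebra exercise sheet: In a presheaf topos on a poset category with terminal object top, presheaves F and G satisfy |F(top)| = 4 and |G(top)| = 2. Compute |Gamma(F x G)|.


Global sections of a presheaf on a poset with terminal top satisfy
Gamma(H) ~ H(top). Presheaves admit pointwise products, so
(F x G)(top) = F(top) x G(top) (Cartesian product).
|Gamma(F x G)| = |F(top)| * |G(top)| = 4 * 2 = 8.

8


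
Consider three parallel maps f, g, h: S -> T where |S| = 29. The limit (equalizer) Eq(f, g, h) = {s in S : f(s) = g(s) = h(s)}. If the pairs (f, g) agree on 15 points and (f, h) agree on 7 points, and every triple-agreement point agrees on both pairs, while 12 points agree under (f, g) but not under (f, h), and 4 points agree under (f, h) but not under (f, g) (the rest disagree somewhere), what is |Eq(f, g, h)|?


Eq(f, g, h) is the triple-agreement set: points in S where all three
maps take the same value. Using inclusion-exclusion on the pairwise data:
Pair (f, g) agrees on 15 points; pair (f, h) on 7 points.
Points agreeing under (f, g) but not (f, h) = 12; under (f, h) but not (f, g) = 4.
Triple-agreement = agreement-in-(f, g) minus points that agree under (f, g) but not (f, h):
|Eq(f, g, h)| = 15 - 12 = 3
(cross-check via (f, h): 7 - 4 = 3.)

3


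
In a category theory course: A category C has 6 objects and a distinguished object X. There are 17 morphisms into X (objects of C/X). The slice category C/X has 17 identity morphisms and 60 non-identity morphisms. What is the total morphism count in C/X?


In the slice category C/X, objects are morphisms to X.
Identity morphisms: 17 (one per object of C/X).
Non-identity morphisms: 60.
Total = 17 + 60 = 77

77


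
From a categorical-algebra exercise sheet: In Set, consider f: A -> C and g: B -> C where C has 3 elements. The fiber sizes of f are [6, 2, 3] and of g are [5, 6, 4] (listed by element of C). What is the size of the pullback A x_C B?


The pullback A x_C B consists of pairs (a, b) with f(a) = g(b).
For each element c in C, the fiber product has |f^-1(c)| * |g^-1(c)| elements.
Summing over C: 6 * 5 + 2 * 6 + 3 * 4
= 30 + 12 + 12 = 54

54


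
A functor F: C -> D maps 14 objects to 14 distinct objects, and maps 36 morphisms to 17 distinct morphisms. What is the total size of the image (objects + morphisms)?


The image of F consists of distinct objects and distinct morphisms.
|Im(F)| on objects = 14
|Im(F)| on morphisms = 17
Total image cardinality = 14 + 17 = 31

31


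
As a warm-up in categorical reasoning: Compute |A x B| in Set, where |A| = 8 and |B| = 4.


In Set, the product A x B is the Cartesian product.
By the universal property, |A x B| = |A| * |B|.
|A x B| = 8 * 4 = 32

32


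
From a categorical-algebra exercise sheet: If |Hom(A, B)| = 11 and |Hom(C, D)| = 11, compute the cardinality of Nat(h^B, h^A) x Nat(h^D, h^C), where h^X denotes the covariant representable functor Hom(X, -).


By the Yoneda lemma, Nat(h^B, h^A) is isomorphic to Hom(A, B),
so |Nat(h^B, h^A)| = |Hom(A, B)| and |Nat(h^D, h^C)| = |Hom(C, D)|.
|Hom(A, B)| = 11, |Hom(C, D)| = 11.
|Nat(h^B, h^A) x Nat(h^D, h^C)| = 11 * 11 = 121

121


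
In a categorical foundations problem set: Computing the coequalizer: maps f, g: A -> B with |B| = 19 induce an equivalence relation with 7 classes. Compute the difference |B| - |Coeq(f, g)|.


The coequalizer Coeq(f, g) = B / ~ has one element per equivalence class.
|B| = 19, |Coeq(f, g)| = 7.
|B| - |Coeq(f, g)| = 19 - 7 = 12.

12


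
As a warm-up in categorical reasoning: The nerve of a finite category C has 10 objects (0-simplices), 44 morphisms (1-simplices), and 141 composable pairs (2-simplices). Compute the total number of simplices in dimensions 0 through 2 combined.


The 2-skeleton of the nerve N(C) consists of simplices in dimensions 0, 1, 2:
  |N(C)_0| = 10 (objects)
  |N(C)_1| = 44 (morphisms)
  |N(C)_2| = 141 (composable pairs)
Total = 10 + 44 + 141 = 195

195
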